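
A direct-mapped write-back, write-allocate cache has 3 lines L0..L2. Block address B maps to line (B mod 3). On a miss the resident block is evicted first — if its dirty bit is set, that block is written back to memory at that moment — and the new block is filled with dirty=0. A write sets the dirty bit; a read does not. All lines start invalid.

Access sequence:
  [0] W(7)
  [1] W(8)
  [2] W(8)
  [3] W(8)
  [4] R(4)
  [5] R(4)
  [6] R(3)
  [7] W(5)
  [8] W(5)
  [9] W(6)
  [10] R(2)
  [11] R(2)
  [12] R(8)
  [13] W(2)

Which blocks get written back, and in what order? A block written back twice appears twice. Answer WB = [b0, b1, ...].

WB = [7, 8, 5]

0: W B7 → L1 miss [D]
1: W B8 → L2 miss [D]
2: W B8 → L2 hit [D]
3: W B8 → L2 hit [D]
4: R B4 → L1 miss wb→B7 [-]
5: R B4 → L1 hit [-]
6: R B3 → L0 miss [-]
7: W B5 → L2 miss wb→B8 [D]
8: W B5 → L2 hit [D]
9: W B6 → L0 miss [D]
10: R B2 → L2 miss wb→B5 [-]
11: R B2 → L2 hit [-]
12: R B8 → L2 miss [-]
13: W B2 → L2 miss [D]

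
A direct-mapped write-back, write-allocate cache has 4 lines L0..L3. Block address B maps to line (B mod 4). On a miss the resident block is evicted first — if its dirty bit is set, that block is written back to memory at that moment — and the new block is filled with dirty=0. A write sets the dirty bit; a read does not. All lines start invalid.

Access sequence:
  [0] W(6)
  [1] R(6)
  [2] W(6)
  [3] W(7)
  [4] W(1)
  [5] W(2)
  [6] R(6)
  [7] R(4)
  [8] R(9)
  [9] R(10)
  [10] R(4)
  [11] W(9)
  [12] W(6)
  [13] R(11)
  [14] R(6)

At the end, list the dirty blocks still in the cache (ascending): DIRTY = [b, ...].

DIRTY = [6, 9]

0: W B6 -> L2 miss  d=D]
1: R B6 -> L2 hit  d=D]
2: W B6 -> L2 hit  d=D]
3: W B7 -> L3 miss  d=D]
4: W B1 -> L1 miss  d=D]
5: W B2 -> L2 miss wb->B6  d=D]
6: R B6 -> L2 miss wb->B2  d=-]
7: R B4 -> L0 miss  d=-]
8: R B9 -> L1 miss wb->B1  d=-]
9: R B10 -> L2 miss  d=-]
10: R B4 -> L0 hit  d=-]
11: W B9 -> L1 hit  d=D]
12: W B6 -> L2 miss  d=D]
13: R B11 -> L3 miss wb->B7  d=-]
14: R B6 -> L2 hit  d=D]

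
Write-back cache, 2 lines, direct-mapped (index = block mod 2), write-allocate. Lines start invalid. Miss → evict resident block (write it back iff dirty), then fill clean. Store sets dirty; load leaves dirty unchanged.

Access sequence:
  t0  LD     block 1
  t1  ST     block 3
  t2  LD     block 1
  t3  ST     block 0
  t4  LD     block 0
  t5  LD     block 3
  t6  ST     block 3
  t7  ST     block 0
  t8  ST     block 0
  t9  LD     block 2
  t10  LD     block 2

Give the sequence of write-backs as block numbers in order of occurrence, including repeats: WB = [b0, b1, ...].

  0 | R B1 → L1 miss [-]
  1 | W B3 → L1 miss [D]
  2 | R B1 → L1 miss wb→B3 [-]
  3 | W B0 → L0 miss [D]
  4 | R B0 → L0 hit [D]
  5 | R B3 → L1 miss [-]
  6 | W B3 → L1 hit [D]
  7 | W B0 → L0 hit [D]
  8 | W B0 → L0 hit [D]
  9 | R B2 → L0 miss wb→B0 [-]
  10 | R B2 → L0 hit [-]

WB = [3, 0]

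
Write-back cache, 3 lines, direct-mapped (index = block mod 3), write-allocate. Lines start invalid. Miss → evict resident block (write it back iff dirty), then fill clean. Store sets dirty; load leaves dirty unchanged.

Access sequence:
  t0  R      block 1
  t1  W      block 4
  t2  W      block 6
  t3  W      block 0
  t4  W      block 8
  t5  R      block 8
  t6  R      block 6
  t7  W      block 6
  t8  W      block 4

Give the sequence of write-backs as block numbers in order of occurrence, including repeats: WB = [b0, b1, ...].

  0 | R B1 → L1 miss [-]
  1 | W B4 → L1 miss [D]
  2 | W B6 → L0 miss [D]
  3 | W B0 → L0 miss wb→B6 [D]
  4 | W B8 → L2 miss [D]
  5 | R B8 → L2 hit [D]
  6 | R B6 → L0 miss wb→B0 [-]
  7 | W B6 → L0 hit [D]
  8 | W B4 → L1 hit [D]

WB = [6, 0]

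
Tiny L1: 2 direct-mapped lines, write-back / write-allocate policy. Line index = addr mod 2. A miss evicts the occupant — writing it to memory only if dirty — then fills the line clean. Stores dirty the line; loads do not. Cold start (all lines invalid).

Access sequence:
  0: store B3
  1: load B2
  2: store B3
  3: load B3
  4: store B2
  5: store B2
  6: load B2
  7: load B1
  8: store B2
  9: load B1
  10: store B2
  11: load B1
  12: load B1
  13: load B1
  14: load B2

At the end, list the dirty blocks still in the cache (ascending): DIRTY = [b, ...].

DIRTY = [2]

  0 | W B3 → L1 miss [D]
  1 | R B2 → L0 miss [-]
  2 | W B3 → L1 hit [D]
  3 | R B3 → L1 hit [D]
  4 | W B2 → L0 hit [D]
  5 | W B2 → L0 hit [D]
  6 | R B2 → L0 hit [D]
  7 | R B1 → L1 miss wb→B3 [-]
  8 | W B2 → L0 hit [D]
  9 | R B1 → L1 hit [-]
  10 | W B2 → L0 hit [D]
  11 | R B1 → L1 hit [-]
  12 | R B1 → L1 hit [-]
  13 | R B1 → L1 hit [-]
  14 | R B2 → L0 hit [D]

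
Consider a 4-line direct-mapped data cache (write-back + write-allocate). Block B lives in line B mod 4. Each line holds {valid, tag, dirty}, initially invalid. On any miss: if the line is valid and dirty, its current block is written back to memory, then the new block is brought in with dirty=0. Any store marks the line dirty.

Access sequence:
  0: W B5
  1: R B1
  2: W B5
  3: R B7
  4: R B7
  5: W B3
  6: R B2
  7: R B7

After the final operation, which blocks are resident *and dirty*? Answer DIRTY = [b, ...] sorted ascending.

  0 | W B5 → L1 miss [D]
  1 | R B1 → L1 miss wb→B5 [-]
  2 | W B5 → L1 miss [D]
  3 | R B7 → L3 miss [-]
  4 | R B7 → L3 hit [-]
  5 | W B3 → L3 miss [D]
  6 | R B2 → L2 miss [-]
  7 | R B7 → L3 miss wb→B3 [-]

DIRTY = [5]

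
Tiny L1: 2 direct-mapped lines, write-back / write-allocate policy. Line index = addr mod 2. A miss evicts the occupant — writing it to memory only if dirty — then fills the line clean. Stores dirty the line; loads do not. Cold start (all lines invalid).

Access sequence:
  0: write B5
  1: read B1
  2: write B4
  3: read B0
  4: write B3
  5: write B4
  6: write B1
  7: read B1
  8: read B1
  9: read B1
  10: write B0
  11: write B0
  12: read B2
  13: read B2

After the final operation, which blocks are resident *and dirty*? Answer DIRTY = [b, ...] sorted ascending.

DIRTY = [1]

  0 | W B5 → L1 miss [D]
  1 | R B1 → L1 miss wb→B5 [-]
  2 | W B4 → L0 miss [D]
  3 | R B0 → L0 miss wb→B4 [-]
  4 | W B3 → L1 miss [D]
  5 | W B4 → L0 miss [D]
  6 | W B1 → L1 miss wb→B3 [D]
  7 | R B1 → L1 hit [D]
  8 | R B1 → L1 hit [D]
  9 | R B1 → L1 hit [D]
  10 | W B0 → L0 miss wb→B4 [D]
  11 | W B0 → L0 hit [D]
  12 | R B2 → L0 miss wb→B0 [-]
  13 | R B2 → L0 hit [-]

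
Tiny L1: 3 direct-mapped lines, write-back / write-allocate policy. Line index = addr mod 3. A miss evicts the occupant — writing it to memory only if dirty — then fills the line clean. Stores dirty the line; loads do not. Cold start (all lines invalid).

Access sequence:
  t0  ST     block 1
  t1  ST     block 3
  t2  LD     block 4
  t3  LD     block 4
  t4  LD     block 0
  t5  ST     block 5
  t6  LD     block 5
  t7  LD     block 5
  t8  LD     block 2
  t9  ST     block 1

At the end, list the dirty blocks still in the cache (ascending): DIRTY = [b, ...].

  0 | W B1 → L1 miss [D]
  1 | W B3 → L0 miss [D]
  2 | R B4 → L1 miss wb→B1 [-]
  3 | R B4 → L1 hit [-]
  4 | R B0 → L0 miss wb→B3 [-]
  5 | W B5 → L2 miss [D]
  6 | R B5 → L2 hit [D]
  7 | R B5 → L2 hit [D]
  8 | R B2 → L2 miss wb→B5 [-]
  9 | W B1 → L1 miss [D]

DIRTY = [1]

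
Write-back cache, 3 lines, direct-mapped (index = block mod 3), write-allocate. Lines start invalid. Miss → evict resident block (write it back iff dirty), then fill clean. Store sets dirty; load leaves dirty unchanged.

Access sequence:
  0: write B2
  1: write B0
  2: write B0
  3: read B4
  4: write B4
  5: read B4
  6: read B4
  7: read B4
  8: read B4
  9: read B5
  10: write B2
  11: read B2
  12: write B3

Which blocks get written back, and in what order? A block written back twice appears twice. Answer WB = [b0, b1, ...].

0: W B2 -> L2 miss  d=D]
1: W B0 -> L0 miss  d=D]
2: W B0 -> L0 hit  d=D]
3: R B4 -> L1 miss  d=-]
4: W B4 -> L1 hit  d=D]
5: R B4 -> L1 hit  d=D]
6: R B4 -> L1 hit  d=D]
7: R B4 -> L1 hit  d=D]
8: R B4 -> L1 hit  d=D]
9: R B5 -> L2 miss wb->B2  d=-]
10: W B2 -> L2 miss  d=D]
11: R B2 -> L2 hit  d=D]
12: W B3 -> L0 miss wb->B0  d=D]

WB = [2, 0]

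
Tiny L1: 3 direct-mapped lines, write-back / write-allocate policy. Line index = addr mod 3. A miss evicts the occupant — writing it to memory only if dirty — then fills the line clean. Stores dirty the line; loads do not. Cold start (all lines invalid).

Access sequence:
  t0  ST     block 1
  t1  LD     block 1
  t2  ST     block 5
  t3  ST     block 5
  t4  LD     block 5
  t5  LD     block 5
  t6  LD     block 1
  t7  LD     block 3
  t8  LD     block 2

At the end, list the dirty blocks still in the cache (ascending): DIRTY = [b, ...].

DIRTY = [1]

0: W B1 -> L1 miss  d=D]
1: R B1 -> L1 hit  d=D]
2: W B5 -> L2 miss  d=D]
3: W B5 -> L2 hit  d=D]
4: R B5 -> L2 hit  d=D]
5: R B5 -> L2 hit  d=D]
6: R B1 -> L1 hit  d=D]
7: R B3 -> L0 miss  d=-]
8: R B2 -> L2 miss wb->B5  d=-]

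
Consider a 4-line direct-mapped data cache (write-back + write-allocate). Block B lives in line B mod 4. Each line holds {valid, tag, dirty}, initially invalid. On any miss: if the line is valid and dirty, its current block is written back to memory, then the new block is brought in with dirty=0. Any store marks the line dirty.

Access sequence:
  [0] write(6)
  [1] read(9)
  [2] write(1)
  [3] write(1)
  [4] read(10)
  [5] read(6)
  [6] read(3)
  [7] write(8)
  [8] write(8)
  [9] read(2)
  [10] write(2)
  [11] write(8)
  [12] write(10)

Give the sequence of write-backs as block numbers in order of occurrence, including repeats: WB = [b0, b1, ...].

  0 | W B6 → L2 miss [D]
  1 | R B9 → L1 miss [-]
  2 | W B1 → L1 miss [D]
  3 | W B1 → L1 hit [D]
  4 | R B10 → L2 miss wb→B6 [-]
  5 | R B6 → L2 miss [-]
  6 | R B3 → L3 miss [-]
  7 | W B8 → L0 miss [D]
  8 | W B8 → L0 hit [D]
  9 | R B2 → L2 miss [-]
  10 | W B2 → L2 hit [D]
  11 | W B8 → L0 hit [D]
  12 | W B10 → L2 miss wb→B2 [D]

WB = [6, 2]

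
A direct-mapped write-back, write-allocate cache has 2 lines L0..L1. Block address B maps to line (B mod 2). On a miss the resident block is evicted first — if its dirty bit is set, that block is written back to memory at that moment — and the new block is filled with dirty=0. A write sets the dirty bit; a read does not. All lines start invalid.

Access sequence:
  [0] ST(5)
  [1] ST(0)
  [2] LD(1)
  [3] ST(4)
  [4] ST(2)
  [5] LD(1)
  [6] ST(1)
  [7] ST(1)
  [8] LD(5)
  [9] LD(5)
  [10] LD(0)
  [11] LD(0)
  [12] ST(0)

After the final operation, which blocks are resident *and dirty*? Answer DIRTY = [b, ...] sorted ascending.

0: W B5 -> L1 miss  d=D]
1: W B0 -> L0 miss  d=D]
2: R B1 -> L1 miss wb->B5  d=-]
3: W B4 -> L0 miss wb->B0  d=D]
4: W B2 -> L0 miss wb->B4  d=D]
5: R B1 -> L1 hit  d=-]
6: W B1 -> L1 hit  d=D]
7: W B1 -> L1 hit  d=D]
8: R B5 -> L1 miss wb->B1  d=-]
9: R B5 -> L1 hit  d=-]
10: R B0 -> L0 miss wb->B2  d=-]
11: R B0 -> L0 hit  d=-]
12: W B0 -> L0 hit  d=D]

DIRTY = [0]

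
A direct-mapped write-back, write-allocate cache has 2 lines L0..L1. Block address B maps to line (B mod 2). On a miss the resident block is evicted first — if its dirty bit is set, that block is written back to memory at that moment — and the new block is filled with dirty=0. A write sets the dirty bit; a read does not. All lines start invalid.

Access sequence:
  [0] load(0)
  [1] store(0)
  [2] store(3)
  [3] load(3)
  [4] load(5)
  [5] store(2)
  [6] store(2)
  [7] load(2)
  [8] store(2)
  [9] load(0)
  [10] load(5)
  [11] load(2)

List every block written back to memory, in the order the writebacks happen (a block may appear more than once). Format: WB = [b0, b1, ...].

WB = [3, 0, 2]

0: R B0 → L0 miss [-]
1: W B0 → L0 hit [D]
2: W B3 → L1 miss [D]
3: R B3 → L1 hit [D]
4: R B5 → L1 miss wb→B3 [-]
5: W B2 → L0 miss wb→B0 [D]
6: W B2 → L0 hit [D]
7: R B2 → L0 hit [D]
8: W B2 → L0 hit [D]
9: R B0 → L0 miss wb→B2 [-]
10: R B5 → L1 hit [-]
11: R B2 → L0 miss [-]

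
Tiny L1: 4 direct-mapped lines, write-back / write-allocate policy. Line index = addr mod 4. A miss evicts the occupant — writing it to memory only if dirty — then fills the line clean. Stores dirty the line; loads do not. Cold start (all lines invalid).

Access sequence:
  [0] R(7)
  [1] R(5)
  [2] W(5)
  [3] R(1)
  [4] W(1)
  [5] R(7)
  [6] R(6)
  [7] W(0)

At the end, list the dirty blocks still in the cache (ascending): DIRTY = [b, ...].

0: R B7 → L3 miss [-]
1: R B5 → L1 miss [-]
2: W B5 → L1 hit [D]
3: R B1 → L1 miss wb→B5 [-]
4: W B1 → L1 hit [D]
5: R B7 → L3 hit [-]
6: R B6 → L2 miss [-]
7: W B0 → L0 miss [D]

DIRTY = [0, 1]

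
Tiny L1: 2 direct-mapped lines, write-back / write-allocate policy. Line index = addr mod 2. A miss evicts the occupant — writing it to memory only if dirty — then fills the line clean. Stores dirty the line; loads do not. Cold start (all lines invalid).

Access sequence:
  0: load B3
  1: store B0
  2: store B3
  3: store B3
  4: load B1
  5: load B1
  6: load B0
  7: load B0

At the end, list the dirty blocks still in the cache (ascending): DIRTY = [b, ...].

DIRTY = [0]

  0 | R B3 → L1 miss [-]
  1 | W B0 → L0 miss [D]
  2 | W B3 → L1 hit [D]
  3 | W B3 → L1 hit [D]
  4 | R B1 → L1 miss wb→B3 [-]
  5 | R B1 → L1 hit [-]
  6 | R B0 → L0 hit [D]
  7 | R B0 → L0 hit [D]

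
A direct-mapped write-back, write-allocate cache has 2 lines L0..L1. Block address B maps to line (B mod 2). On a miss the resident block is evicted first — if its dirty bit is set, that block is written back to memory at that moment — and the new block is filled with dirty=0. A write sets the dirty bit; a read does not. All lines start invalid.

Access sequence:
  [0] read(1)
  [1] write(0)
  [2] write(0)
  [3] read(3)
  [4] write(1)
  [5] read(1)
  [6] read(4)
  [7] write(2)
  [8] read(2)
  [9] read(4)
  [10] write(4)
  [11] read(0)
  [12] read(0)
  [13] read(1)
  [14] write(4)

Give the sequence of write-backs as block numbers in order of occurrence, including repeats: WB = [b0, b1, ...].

WB = [0, 2, 4]

0: R B1 → L1 miss [-]
1: W B0 → L0 miss [D]
2: W B0 → L0 hit [D]
3: R B3 → L1 miss [-]
4: W B1 → L1 miss [D]
5: R B1 → L1 hit [D]
6: R B4 → L0 miss wb→B0 [-]
7: W B2 → L0 miss [D]
8: R B2 → L0 hit [D]
9: R B4 → L0 miss wb→B2 [-]
10: W B4 → L0 hit [D]
11: R B0 → L0 miss wb→B4 [-]
12: R B0 → L0 hit [-]
13: R B1 → L1 hit [D]
14: W B4 → L0 miss [D]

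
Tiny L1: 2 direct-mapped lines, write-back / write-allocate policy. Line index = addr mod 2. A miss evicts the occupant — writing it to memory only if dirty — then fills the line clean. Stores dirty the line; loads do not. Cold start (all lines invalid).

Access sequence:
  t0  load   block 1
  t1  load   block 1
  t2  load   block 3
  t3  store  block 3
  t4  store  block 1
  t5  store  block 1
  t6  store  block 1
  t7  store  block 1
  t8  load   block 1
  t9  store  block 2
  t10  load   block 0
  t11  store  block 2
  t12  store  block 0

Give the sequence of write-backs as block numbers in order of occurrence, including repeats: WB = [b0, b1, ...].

WB = [3, 2, 2]

0: R B1 → L1 miss [-]
1: R B1 → L1 hit [-]
2: R B3 → L1 miss [-]
3: W B3 → L1 hit [D]
4: W B1 → L1 miss wb→B3 [D]
5: W B1 → L1 hit [D]
6: W B1 → L1 hit [D]
7: W B1 → L1 hit [D]
8: R B1 → L1 hit [D]
9: W B2 → L0 miss [D]
10: R B0 → L0 miss wb→B2 [-]
11: W B2 → L0 miss [D]
12: W B0 → L0 miss wb→B2 [D]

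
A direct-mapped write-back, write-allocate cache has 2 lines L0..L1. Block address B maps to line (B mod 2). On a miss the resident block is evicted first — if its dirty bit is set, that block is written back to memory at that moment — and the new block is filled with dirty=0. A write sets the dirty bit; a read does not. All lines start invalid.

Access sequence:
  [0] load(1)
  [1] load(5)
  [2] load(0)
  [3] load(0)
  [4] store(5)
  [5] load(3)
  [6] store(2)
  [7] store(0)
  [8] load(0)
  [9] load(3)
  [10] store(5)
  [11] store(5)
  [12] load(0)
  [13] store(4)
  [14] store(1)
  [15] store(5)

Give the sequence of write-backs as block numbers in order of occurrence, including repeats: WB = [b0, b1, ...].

WB = [5, 2, 0, 5, 1]

0: R B1 -> L1 miss  d=-]
1: R B5 -> L1 miss  d=-]
2: R B0 -> L0 miss  d=-]
3: R B0 -> L0 hit  d=-]
4: W B5 -> L1 hit  d=D]
5: R B3 -> L1 miss wb->B5  d=-]
6: W B2 -> L0 miss  d=D]
7: W B0 -> L0 miss wb->B2  d=D]
8: R B0 -> L0 hit  d=D]
9: R B3 -> L1 hit  d=-]
10: W B5 -> L1 miss  d=D]
11: W B5 -> L1 hit  d=D]
12: R B0 -> L0 hit  d=D]
13: W B4 -> L0 miss wb->B0  d=D]
14: W B1 -> L1 miss wb->B5  d=D]
15: W B5 -> L1 miss wb->B1  d=D]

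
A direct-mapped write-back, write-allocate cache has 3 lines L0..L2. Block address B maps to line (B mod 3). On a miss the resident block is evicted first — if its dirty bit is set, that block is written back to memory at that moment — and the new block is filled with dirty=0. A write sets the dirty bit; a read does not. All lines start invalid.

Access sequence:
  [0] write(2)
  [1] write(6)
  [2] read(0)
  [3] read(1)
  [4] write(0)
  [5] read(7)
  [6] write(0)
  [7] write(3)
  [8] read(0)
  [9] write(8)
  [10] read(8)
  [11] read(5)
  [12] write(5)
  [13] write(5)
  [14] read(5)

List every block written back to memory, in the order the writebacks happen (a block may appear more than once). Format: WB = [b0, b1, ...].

WB = [6, 0, 3, 2, 8]

  0 | W B2 → L2 miss [D]
  1 | W B6 → L0 miss [D]
  2 | R B0 → L0 miss wb→B6 [-]
  3 | R B1 → L1 miss [-]
  4 | W B0 → L0 hit [D]
  5 | R B7 → L1 miss [-]
  6 | W B0 → L0 hit [D]
  7 | W B3 → L0 miss wb→B0 [D]
  8 | R B0 → L0 miss wb→B3 [-]
  9 | W B8 → L2 miss wb→B2 [D]
  10 | R B8 → L2 hit [D]
  11 | R B5 → L2 miss wb→B8 [-]
  12 | W B5 → L2 hit [D]
  13 | W B5 → L2 hit [D]
  14 | R B5 → L2 hit [D]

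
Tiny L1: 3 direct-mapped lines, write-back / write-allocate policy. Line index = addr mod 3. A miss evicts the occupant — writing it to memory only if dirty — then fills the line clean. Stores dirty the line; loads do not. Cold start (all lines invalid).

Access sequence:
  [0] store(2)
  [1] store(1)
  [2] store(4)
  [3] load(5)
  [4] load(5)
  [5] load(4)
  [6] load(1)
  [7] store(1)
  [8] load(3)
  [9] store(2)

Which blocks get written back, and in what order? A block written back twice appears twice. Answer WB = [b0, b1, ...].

WB = [1, 2, 4]

0: W B2 -> L2 miss  d=D]
1: W B1 -> L1 miss  d=D]
2: W B4 -> L1 miss wb->B1  d=D]
3: R B5 -> L2 miss wb->B2  d=-]
4: R B5 -> L2 hit  d=-]
5: R B4 -> L1 hit  d=D]
6: R B1 -> L1 miss wb->B4  d=-]
7: W B1 -> L1 hit  d=D]
8: R B3 -> L0 miss  d=-]
9: W B2 -> L2 miss  d=D]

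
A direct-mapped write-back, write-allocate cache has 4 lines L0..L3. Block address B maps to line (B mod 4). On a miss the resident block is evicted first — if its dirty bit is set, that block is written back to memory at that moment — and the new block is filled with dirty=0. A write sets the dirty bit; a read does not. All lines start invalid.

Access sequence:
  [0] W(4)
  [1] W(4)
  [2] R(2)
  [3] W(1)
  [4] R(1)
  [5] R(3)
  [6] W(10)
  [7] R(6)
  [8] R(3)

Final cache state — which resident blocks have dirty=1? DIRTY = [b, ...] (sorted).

DIRTY = [1, 4]

0: W B4 → L0 miss [D]
1: W B4 → L0 hit [D]
2: R B2 → L2 miss [-]
3: W B1 → L1 miss [D]
4: R B1 → L1 hit [D]
5: R B3 → L3 miss [-]
6: W B10 → L2 miss [D]
7: R B6 → L2 miss wb→B10 [-]
8: R B3 → L3 hit [-]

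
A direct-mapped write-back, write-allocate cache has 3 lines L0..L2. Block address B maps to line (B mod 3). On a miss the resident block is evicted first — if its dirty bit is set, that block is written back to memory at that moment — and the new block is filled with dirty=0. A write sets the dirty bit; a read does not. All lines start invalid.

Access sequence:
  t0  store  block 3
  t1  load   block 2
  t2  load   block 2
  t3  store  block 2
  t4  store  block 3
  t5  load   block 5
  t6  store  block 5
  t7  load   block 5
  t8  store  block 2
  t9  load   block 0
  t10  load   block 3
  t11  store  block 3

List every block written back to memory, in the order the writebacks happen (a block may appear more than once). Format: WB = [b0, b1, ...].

WB = [2, 5, 3]

0: W B3 -> L0 miss  d=D]
1: R B2 -> L2 miss  d=-]
2: R B2 -> L2 hit  d=-]
3: W B2 -> L2 hit  d=D]
4: W B3 -> L0 hit  d=D]
5: R B5 -> L2 miss wb->B2  d=-]
6: W B5 -> L2 hit  d=D]
7: R B5 -> L2 hit  d=D]
8: W B2 -> L2 miss wb->B5  d=D]
9: R B0 -> L0 miss wb->B3  d=-]
10: R B3 -> L0 miss  d=-]
11: W B3 -> L0 hit  d=D]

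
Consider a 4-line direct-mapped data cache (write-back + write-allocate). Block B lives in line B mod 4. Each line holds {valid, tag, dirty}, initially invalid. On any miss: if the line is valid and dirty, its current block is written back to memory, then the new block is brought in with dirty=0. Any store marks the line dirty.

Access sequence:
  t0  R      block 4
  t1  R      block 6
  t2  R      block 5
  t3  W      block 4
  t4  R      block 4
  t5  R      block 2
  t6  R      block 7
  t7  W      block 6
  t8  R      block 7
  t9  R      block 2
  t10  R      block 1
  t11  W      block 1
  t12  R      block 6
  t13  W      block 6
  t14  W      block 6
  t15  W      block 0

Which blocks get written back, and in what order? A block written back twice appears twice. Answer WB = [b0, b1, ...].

WB = [6, 4]

0: R B4 → L0 miss [-]
1: R B6 → L2 miss [-]
2: R B5 → L1 miss [-]
3: W B4 → L0 hit [D]
4: R B4 → L0 hit [D]
5: R B2 → L2 miss [-]
6: R B7 → L3 miss [-]
7: W B6 → L2 miss [D]
8: R B7 → L3 hit [-]
9: R B2 → L2 miss wb→B6 [-]
10: R B1 → L1 miss [-]
11: W B1 → L1 hit [D]
12: R B6 → L2 miss [-]
13: W B6 → L2 hit [D]
14: W B6 → L2 hit [D]
15: W B0 → L0 miss wb→B4 [D]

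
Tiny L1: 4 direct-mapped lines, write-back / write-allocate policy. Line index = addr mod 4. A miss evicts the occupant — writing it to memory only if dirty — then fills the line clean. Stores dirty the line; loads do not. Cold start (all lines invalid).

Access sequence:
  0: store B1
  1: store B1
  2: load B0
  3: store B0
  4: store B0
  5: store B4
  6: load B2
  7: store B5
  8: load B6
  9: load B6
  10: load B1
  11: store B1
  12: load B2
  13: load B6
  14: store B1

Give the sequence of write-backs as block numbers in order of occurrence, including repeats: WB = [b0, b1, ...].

WB = [0, 1, 5]

0: W B1 → L1 miss [D]
1: W B1 → L1 hit [D]
2: R B0 → L0 miss [-]
3: W B0 → L0 hit [D]
4: W B0 → L0 hit [D]
5: W B4 → L0 miss wb→B0 [D]
6: R B2 → L2 miss [-]
7: W B5 → L1 miss wb→B1 [D]
8: R B6 → L2 miss [-]
9: R B6 → L2 hit [-]
10: R B1 → L1 miss wb→B5 [-]
11: W B1 → L1 hit [D]
12: R B2 → L2 miss [-]
13: R B6 → L2 miss [-]
14: W B1 → L1 hit [D]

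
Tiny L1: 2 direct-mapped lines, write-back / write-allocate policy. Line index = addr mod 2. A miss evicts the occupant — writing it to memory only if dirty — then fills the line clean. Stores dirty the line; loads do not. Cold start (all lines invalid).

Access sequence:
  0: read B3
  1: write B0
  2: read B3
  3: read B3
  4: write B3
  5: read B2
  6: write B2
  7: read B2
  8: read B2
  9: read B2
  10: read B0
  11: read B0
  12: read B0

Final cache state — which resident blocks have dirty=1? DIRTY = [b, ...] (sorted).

DIRTY = [3]

0: R B3 -> L1 miss  d=-]
1: W B0 -> L0 miss  d=D]
2: R B3 -> L1 hit  d=-]
3: R B3 -> L1 hit  d=-]
4: W B3 -> L1 hit  d=D]
5: R B2 -> L0 miss wb->B0  d=-]
6: W B2 -> L0 hit  d=D]
7: R B2 -> L0 hit  d=D]
8: R B2 -> L0 hit  d=D]
9: R B2 -> L0 hit  d=D]
10: R B0 -> L0 miss wb->B2  d=-]
11: R B0 -> L0 hit  d=-]
12: R B0 -> L0 hit  d=-]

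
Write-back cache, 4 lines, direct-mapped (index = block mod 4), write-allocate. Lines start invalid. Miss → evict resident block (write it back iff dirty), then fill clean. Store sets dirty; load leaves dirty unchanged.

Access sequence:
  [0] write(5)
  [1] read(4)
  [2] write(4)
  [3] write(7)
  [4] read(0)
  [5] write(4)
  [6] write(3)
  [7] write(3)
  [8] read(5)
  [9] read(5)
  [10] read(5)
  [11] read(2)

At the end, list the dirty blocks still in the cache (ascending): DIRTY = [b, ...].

  0 | W B5 → L1 miss [D]
  1 | R B4 → L0 miss [-]
  2 | W B4 → L0 hit [D]
  3 | W B7 → L3 miss [D]
  4 | R B0 → L0 miss wb→B4 [-]
  5 | W B4 → L0 miss [D]
  6 | W B3 → L3 miss wb→B7 [D]
  7 | W B3 → L3 hit [D]
  8 | R B5 → L1 hit [D]
  9 | R B5 → L1 hit [D]
  10 | R B5 → L1 hit [D]
  11 | R B2 → L2 miss [-]

DIRTY = [3, 4, 5]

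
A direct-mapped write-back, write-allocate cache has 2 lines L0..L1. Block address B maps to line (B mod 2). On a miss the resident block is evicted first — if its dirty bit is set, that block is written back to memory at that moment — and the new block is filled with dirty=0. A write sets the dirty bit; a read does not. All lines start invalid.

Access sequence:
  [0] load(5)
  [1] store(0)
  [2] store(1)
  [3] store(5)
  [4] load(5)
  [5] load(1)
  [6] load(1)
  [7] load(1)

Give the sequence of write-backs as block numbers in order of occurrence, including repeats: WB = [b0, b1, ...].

0: R B5 → L1 miss [-]
1: W B0 → L0 miss [D]
2: W B1 → L1 miss [D]
3: W B5 → L1 miss wb→B1 [D]
4: R B5 → L1 hit [D]
5: R B1 → L1 miss wb→B5 [-]
6: R B1 → L1 hit [-]
7: R B1 → L1 hit [-]

WB = [1, 5]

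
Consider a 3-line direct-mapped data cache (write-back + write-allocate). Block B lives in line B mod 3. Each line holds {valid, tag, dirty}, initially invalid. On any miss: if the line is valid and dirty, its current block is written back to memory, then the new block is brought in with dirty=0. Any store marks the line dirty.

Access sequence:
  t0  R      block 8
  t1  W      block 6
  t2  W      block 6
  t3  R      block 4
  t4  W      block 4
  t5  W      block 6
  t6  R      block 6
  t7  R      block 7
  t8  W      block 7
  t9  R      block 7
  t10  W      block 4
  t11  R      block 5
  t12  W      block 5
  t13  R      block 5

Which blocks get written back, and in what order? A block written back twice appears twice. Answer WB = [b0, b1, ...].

WB = [4, 7]

  0 | R B8 → L2 miss [-]
  1 | W B6 → L0 miss [D]
  2 | W B6 → L0 hit [D]
  3 | R B4 → L1 miss [-]
  4 | W B4 → L1 hit [D]
  5 | W B6 → L0 hit [D]
  6 | R B6 → L0 hit [D]
  7 | R B7 → L1 miss wb→B4 [-]
  8 | W B7 → L1 hit [D]
  9 | R B7 → L1 hit [D]
  10 | W B4 → L1 miss wb→B7 [D]
  11 | R B5 → L2 miss [-]
  12 | W B5 → L2 hit [D]
  13 | R B5 → L2 hit [D]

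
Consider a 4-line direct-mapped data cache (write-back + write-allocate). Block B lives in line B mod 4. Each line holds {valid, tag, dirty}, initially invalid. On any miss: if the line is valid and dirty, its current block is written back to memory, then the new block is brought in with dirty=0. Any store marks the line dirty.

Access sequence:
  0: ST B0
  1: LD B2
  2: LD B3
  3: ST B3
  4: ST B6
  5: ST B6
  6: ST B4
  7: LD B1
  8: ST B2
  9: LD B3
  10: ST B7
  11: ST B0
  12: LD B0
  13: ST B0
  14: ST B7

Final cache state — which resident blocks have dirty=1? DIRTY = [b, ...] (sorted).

DIRTY = [0, 2, 7]

0: W B0 -> L0 miss  d=D]
1: R B2 -> L2 miss  d=-]
2: R B3 -> L3 miss  d=-]
3: W B3 -> L3 hit  d=D]
4: W B6 -> L2 miss  d=D]
5: W B6 -> L2 hit  d=D]
6: W B4 -> L0 miss wb->B0  d=D]
7: R B1 -> L1 miss  d=-]
8: W B2 -> L2 miss wb->B6  d=D]
9: R B3 -> L3 hit  d=D]
10: W B7 -> L3 miss wb->B3  d=D]
11: W B0 -> L0 miss wb->B4  d=D]
12: R B0 -> L0 hit  d=D]
13: W B0 -> L0 hit  d=D]
14: W B7 -> L3 hit  d=D]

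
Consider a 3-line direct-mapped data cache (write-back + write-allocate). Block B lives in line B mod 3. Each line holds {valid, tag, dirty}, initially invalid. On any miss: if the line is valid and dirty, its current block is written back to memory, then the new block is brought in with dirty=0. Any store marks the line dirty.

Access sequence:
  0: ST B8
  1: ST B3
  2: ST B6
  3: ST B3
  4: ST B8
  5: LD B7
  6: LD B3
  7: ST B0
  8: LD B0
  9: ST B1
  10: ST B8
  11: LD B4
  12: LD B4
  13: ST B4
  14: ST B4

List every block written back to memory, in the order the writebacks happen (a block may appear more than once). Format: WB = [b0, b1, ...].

WB = [3, 6, 3, 1]

0: W B8 -> L2 miss  d=D]
1: W B3 -> L0 miss  d=D]
2: W B6 -> L0 miss wb->B3  d=D]
3: W B3 -> L0 miss wb->B6  d=D]
4: W B8 -> L2 hit  d=D]
5: R B7 -> L1 miss  d=-]
6: R B3 -> L0 hit  d=D]
7: W B0 -> L0 miss wb->B3  d=D]
8: R B0 -> L0 hit  d=D]
9: W B1 -> L1 miss  d=D]
10: W B8 -> L2 hit  d=D]
11: R B4 -> L1 miss wb->B1  d=-]
12: R B4 -> L1 hit  d=-]
13: W B4 -> L1 hit  d=D]
14: W B4 -> L1 hit  d=D]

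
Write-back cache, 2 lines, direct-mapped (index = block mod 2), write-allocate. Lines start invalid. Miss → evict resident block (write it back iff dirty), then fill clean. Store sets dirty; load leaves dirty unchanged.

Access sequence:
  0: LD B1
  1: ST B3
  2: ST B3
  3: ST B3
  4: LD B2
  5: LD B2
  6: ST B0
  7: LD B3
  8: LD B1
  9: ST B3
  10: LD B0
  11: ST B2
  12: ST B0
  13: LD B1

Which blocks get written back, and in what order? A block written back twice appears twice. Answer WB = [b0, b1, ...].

0: R B1 → L1 miss [-]
1: W B3 → L1 miss [D]
2: W B3 → L1 hit [D]
3: W B3 → L1 hit [D]
4: R B2 → L0 miss [-]
5: R B2 → L0 hit [-]
6: W B0 → L0 miss [D]
7: R B3 → L1 hit [D]
8: R B1 → L1 miss wb→B3 [-]
9: W B3 → L1 miss [D]
10: R B0 → L0 hit [D]
11: W B2 → L0 miss wb→B0 [D]
12: W B0 → L0 miss wb→B2 [D]
13: R B1 → L1 miss wb→B3 [-]

WB = [3, 0, 2, 3]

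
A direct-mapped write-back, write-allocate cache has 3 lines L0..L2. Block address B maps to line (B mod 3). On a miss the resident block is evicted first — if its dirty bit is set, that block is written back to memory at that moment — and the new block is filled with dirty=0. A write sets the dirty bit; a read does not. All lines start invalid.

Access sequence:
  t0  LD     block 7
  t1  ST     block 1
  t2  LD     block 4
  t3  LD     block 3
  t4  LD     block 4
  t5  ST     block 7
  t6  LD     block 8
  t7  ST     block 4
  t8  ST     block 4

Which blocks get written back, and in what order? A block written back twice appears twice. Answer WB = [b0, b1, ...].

WB = [1, 7]

  0 | R B7 → L1 miss [-]
  1 | W B1 → L1 miss [D]
  2 | R B4 → L1 miss wb→B1 [-]
  3 | R B3 → L0 miss [-]
  4 | R B4 → L1 hit [-]
  5 | W B7 → L1 miss [D]
  6 | R B8 → L2 miss [-]
  7 | W B4 → L1 miss wb→B7 [D]
  8 | W B4 → L1 hit [D]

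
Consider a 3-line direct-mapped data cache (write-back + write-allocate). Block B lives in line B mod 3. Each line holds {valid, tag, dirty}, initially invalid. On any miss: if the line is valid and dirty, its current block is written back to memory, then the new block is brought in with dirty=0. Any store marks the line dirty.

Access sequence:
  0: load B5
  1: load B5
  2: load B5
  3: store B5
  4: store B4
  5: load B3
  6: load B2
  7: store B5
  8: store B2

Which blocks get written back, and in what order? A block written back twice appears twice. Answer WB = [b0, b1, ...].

WB = [5, 5]

  0 | R B5 → L2 miss [-]
  1 | R B5 → L2 hit [-]
  2 | R B5 → L2 hit [-]
  3 | W B5 → L2 hit [D]
  4 | W B4 → L1 miss [D]
  5 | R B3 → L0 miss [-]
  6 | R B2 → L2 miss wb→B5 [-]
  7 | W B5 → L2 miss [D]
  8 | W B2 → L2 miss wb→B5 [D]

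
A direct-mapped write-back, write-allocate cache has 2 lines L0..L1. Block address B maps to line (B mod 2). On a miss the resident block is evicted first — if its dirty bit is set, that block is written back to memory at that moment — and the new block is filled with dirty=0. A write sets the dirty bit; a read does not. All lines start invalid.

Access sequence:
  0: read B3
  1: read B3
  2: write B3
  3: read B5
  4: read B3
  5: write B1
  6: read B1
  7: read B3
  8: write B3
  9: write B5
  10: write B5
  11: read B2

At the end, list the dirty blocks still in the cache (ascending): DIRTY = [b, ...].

DIRTY = [5]

0: R B3 → L1 miss [-]
1: R B3 → L1 hit [-]
2: W B3 → L1 hit [D]
3: R B5 → L1 miss wb→B3 [-]
4: R B3 → L1 miss [-]
5: W B1 → L1 miss [D]
6: R B1 → L1 hit [D]
7: R B3 → L1 miss wb→B1 [-]
8: W B3 → L1 hit [D]
9: W B5 → L1 miss wb→B3 [D]
10: W B5 → L1 hit [D]
11: R B2 → L0 miss [-]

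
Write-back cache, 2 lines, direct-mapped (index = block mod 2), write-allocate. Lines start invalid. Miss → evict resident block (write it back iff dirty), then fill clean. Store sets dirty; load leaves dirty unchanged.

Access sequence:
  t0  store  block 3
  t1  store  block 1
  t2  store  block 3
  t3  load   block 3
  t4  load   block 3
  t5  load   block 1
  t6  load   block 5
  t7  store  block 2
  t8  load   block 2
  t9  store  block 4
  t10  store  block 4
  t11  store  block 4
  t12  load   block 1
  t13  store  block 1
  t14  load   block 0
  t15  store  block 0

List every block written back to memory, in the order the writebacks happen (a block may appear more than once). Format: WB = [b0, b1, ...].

  0 | W B3 → L1 miss [D]
  1 | W B1 → L1 miss wb→B3 [D]
  2 | W B3 → L1 miss wb→B1 [D]
  3 | R B3 → L1 hit [D]
  4 | R B3 → L1 hit [D]
  5 | R B1 → L1 miss wb→B3 [-]
  6 | R B5 → L1 miss [-]
  7 | W B2 → L0 miss [D]
  8 | R B2 → L0 hit [D]
  9 | W B4 → L0 miss wb→B2 [D]
  10 | W B4 → L0 hit [D]
  11 | W B4 → L0 hit [D]
  12 | R B1 → L1 miss [-]
  13 | W B1 → L1 hit [D]
  14 | R B0 → L0 miss wb→B4 [-]
  15 | W B0 → L0 hit [D]

WB = [3, 1, 3, 2, 4]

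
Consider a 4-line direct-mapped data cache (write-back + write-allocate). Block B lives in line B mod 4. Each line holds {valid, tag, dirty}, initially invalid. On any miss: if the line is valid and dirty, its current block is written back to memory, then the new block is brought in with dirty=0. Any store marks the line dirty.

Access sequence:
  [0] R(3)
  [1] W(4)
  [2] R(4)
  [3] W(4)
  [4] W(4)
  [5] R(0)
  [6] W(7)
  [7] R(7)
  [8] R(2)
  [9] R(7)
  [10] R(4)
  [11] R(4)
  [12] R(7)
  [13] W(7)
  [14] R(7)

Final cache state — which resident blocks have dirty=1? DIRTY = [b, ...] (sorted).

  0 | R B3 → L3 miss [-]
  1 | W B4 → L0 miss [D]
  2 | R B4 → L0 hit [D]
  3 | W B4 → L0 hit [D]
  4 | W B4 → L0 hit [D]
  5 | R B0 → L0 miss wb→B4 [-]
  6 | W B7 → L3 miss [D]
  7 | R B7 → L3 hit [D]
  8 | R B2 → L2 miss [-]
  9 | R B7 → L3 hit [D]
  10 | R B4 → L0 miss [-]
  11 | R B4 → L0 hit [-]
  12 | R B7 → L3 hit [D]
  13 | W B7 → L3 hit [D]
  14 | R B7 → L3 hit [D]

DIRTY = [7]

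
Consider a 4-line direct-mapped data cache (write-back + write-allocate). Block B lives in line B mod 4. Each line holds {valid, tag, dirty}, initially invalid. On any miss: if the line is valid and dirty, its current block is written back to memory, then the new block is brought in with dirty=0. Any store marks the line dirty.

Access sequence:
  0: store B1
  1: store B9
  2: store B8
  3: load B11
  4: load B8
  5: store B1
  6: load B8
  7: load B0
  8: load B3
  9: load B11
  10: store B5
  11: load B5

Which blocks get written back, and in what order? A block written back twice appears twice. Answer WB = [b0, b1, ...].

  0 | W B1 → L1 miss [D]
  1 | W B9 → L1 miss wb→B1 [D]
  2 | W B8 → L0 miss [D]
  3 | R B11 → L3 miss [-]
  4 | R B8 → L0 hit [D]
  5 | W B1 → L1 miss wb→B9 [D]
  6 | R B8 → L0 hit [D]
  7 | R B0 → L0 miss wb→B8 [-]
  8 | R B3 → L3 miss [-]
  9 | R B11 → L3 miss [-]
  10 | W B5 → L1 miss wb→B1 [D]
  11 | R B5 → L1 hit [D]

WB = [1, 9, 8, 1]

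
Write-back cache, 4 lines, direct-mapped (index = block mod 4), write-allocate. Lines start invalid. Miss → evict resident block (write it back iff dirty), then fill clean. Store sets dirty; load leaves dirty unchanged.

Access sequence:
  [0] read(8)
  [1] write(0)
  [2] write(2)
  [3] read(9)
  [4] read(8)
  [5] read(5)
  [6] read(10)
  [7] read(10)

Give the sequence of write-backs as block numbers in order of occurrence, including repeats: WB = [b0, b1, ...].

  0 | R B8 → L0 miss [-]
  1 | W B0 → L0 miss [D]
  2 | W B2 → L2 miss [D]
  3 | R B9 → L1 miss [-]
  4 | R B8 → L0 miss wb→B0 [-]
  5 | R B5 → L1 miss [-]
  6 | R B10 → L2 miss wb→B2 [-]
  7 | R B10 → L2 hit [-]

WB = [0, 2]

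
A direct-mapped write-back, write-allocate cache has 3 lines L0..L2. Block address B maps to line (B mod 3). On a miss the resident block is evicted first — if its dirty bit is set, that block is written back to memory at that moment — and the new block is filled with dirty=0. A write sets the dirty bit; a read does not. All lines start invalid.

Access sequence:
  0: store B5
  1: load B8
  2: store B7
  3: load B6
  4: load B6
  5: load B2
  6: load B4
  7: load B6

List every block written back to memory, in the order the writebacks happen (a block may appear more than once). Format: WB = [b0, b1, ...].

WB = [5, 7]

0: W B5 -> L2 miss  d=D]
1: R B8 -> L2 miss wb->B5  d=-]
2: W B7 -> L1 miss  d=D]
3: R B6 -> L0 miss  d=-]
4: R B6 -> L0 hit  d=-]
5: R B2 -> L2 miss  d=-]
6: R B4 -> L1 miss wb->B7  d=-]
7: R B6 -> L0 hit  d=-]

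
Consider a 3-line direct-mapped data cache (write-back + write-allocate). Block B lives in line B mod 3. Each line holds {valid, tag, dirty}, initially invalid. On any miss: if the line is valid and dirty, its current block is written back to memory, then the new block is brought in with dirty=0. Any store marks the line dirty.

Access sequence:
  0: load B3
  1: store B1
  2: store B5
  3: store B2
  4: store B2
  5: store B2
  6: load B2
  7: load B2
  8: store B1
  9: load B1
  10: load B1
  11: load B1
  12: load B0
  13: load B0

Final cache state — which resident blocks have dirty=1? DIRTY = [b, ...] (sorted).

  0 | R B3 → L0 miss [-]
  1 | W B1 → L1 miss [D]
  2 | W B5 → L2 miss [D]
  3 | W B2 → L2 miss wb→B5 [D]
  4 | W B2 → L2 hit [D]
  5 | W B2 → L2 hit [D]
  6 | R B2 → L2 hit [D]
  7 | R B2 → L2 hit [D]
  8 | W B1 → L1 hit [D]
  9 | R B1 → L1 hit [D]
  10 | R B1 → L1 hit [D]
  11 | R B1 → L1 hit [D]
  12 | R B0 → L0 miss [-]
  13 | R B0 → L0 hit [-]

DIRTY = [1, 2]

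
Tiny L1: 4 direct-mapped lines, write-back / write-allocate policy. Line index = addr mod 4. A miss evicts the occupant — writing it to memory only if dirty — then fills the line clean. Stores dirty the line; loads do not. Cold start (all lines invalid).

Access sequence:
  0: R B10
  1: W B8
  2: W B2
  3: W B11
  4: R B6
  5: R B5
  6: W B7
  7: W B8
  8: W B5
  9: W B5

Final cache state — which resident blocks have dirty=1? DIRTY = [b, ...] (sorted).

  0 | R B10 → L2 miss [-]
  1 | W B8 → L0 miss [D]
  2 | W B2 → L2 miss [D]
  3 | W B11 → L3 miss [D]
  4 | R B6 → L2 miss wb→B2 [-]
  5 | R B5 → L1 miss [-]
  6 | W B7 → L3 miss wb→B11 [D]
  7 | W B8 → L0 hit [D]
  8 | W B5 → L1 hit [D]
  9 | W B5 → L1 hit [D]

DIRTY = [5, 7, 8]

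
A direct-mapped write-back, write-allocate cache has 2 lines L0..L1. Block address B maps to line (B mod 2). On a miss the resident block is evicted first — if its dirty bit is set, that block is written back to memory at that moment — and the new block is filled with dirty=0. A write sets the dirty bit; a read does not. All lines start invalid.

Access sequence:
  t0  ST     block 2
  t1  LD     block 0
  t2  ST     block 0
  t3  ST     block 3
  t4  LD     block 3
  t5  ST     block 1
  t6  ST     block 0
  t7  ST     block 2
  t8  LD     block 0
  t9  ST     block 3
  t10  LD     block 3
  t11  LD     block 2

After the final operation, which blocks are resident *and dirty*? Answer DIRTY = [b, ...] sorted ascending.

DIRTY = [3]

0: W B2 -> L0 miss  d=D]
1: R B0 -> L0 miss wb->B2  d=-]
2: W B0 -> L0 hit  d=D]
3: W B3 -> L1 miss  d=D]
4: R B3 -> L1 hit  d=D]
5: W B1 -> L1 miss wb->B3  d=D]
6: W B0 -> L0 hit  d=D]
7: W B2 -> L0 miss wb->B0  d=D]
8: R B0 -> L0 miss wb->B2  d=-]
9: W B3 -> L1 miss wb->B1  d=D]
10: R B3 -> L1 hit  d=D]
11: R B2 -> L0 miss  d=-]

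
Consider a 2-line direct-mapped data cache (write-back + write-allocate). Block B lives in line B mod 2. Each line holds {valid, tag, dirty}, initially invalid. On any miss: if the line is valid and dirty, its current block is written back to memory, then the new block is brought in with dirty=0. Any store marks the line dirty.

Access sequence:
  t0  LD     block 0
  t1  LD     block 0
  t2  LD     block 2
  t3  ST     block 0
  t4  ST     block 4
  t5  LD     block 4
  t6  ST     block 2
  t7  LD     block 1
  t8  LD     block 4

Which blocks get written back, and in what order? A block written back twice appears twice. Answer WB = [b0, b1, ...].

0: R B0 → L0 miss [-]
1: R B0 → L0 hit [-]
2: R B2 → L0 miss [-]
3: W B0 → L0 miss [D]
4: W B4 → L0 miss wb→B0 [D]
5: R B4 → L0 hit [D]
6: W B2 → L0 miss wb→B4 [D]
7: R B1 → L1 miss [-]
8: R B4 → L0 miss wb→B2 [-]

WB = [0, 4, 2]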